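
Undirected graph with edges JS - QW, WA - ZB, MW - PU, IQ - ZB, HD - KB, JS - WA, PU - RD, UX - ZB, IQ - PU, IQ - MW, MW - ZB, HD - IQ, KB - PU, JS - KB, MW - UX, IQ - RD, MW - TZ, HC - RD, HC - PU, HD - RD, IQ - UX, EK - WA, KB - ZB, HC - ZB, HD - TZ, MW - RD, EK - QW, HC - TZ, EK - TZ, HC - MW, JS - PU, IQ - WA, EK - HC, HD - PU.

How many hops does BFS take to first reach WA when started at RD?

Level 0: RD
Level 1: HC, HD, IQ, MW, PU
Level 2: EK, JS, KB, TZ, UX, WA, ZB
Level 3: QW
WA first appears at level 2.

2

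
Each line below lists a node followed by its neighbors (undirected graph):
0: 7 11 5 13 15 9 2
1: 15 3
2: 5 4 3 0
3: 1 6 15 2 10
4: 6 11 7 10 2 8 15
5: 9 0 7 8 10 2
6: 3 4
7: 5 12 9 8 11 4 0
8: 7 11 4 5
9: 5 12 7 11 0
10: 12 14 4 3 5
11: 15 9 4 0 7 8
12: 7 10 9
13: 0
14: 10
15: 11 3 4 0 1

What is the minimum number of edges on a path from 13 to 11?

Level 0: 13
Level 1: 0
Level 2: 2, 5, 7, 9, 11, 15
Level 3: 1, 3, 4, 8, 10, 12
Level 4: 6, 14
11 first appears at level 2.

2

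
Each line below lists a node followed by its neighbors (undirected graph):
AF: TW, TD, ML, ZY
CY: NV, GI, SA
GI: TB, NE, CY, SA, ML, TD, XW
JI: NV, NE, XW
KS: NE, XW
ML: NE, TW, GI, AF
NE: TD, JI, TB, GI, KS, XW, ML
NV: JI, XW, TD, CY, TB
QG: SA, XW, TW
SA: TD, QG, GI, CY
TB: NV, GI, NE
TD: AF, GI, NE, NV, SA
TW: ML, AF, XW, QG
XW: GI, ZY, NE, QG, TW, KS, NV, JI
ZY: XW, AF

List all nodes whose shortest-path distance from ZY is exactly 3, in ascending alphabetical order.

CY, SA, TB

Level 0: ZY
Level 1: AF, XW
Level 2: GI, JI, KS, ML, NE, NV, QG, TD, TW
Level 3: CY, SA, TB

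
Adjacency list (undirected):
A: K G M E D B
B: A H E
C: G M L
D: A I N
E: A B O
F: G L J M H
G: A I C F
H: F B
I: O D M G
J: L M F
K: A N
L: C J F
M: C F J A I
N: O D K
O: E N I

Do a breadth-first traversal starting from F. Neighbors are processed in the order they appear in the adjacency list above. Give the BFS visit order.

F, G, L, J, M, H, A, I, C, B, K, E, D, O, N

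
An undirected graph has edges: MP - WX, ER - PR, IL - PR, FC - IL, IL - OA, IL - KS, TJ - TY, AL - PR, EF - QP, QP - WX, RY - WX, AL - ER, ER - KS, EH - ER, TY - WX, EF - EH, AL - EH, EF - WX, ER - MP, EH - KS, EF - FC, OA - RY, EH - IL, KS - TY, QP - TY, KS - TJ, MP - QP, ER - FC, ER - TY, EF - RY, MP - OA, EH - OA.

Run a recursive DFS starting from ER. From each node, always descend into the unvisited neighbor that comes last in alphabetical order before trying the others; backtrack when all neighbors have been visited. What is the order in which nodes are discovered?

ER -> TY -> WX -> RY -> OA -> MP -> QP -> EF -> FC -> IL -> PR -> AL -> EH -> KS -> TJ

Visit ER
ER → TY
TY → WX
WX → RY
RY → OA
OA → MP
MP → QP
QP → EF
EF → FC
FC → IL
IL → PR
PR → AL
AL → EH
EH → KS
KS → TJ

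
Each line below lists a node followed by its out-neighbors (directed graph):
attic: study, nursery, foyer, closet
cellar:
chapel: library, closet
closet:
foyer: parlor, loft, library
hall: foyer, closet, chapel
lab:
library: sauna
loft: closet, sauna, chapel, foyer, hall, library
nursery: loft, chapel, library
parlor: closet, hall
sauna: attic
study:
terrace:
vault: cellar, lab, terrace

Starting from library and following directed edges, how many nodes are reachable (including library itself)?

BFS from library visits: library, sauna, attic, study, nursery, foyer, closet, loft, chapel, parlor, hall
Reachable nodes: 11 of 15 total.

11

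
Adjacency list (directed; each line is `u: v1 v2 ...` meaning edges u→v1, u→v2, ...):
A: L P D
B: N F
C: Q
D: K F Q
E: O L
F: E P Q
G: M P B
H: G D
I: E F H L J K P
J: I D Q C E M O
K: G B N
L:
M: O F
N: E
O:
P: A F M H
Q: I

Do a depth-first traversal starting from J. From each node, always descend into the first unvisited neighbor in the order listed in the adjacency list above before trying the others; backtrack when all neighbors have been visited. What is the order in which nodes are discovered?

J -> I -> E -> O -> L -> F -> P -> A -> D -> K -> G -> M -> B -> N -> Q -> H -> C

Visit J
J → I
I → E
E → O
E → L
I → F
F → P
P → A
A → D
D → K
K → G
G → M
G → B
B → N
D → Q
P → H
J → C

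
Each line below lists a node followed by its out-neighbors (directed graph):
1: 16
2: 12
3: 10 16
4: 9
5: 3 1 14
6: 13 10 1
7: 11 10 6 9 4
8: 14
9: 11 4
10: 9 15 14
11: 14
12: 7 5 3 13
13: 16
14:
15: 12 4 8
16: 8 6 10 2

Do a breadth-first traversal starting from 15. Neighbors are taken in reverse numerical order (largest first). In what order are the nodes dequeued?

Visit 15; enqueue 12, 8, 4 → queue [12, 8, 4]
Visit 12; enqueue 13, 7, 5, 3 → queue [8, 4, 13, 7, 5, 3]
Visit 8; enqueue 14 → queue [4, 13, 7, 5, 3, 14]
Visit 4; enqueue 9 → queue [13, 7, 5, 3, 14, 9]
Visit 13; enqueue 16 → queue [7, 5, 3, 14, 9, 16]
Visit 7; enqueue 11, 10, 6 → queue [5, 3, 14, 9, 16, 11, 10, 6]
Visit 5; enqueue 1 → queue [3, 14, 9, 16, 11, 10, 6, 1]
Visit 3 → queue [14, 9, 16, 11, 10, 6, 1]
Visit 14 → queue [9, 16, 11, 10, 6, 1]
Visit 9 → queue [16, 11, 10, 6, 1]
Visit 16; enqueue 2 → queue [11, 10, 6, 1, 2]
Visit 11 → queue [10, 6, 1, 2]
Visit 10 → queue [6, 1, 2]
Visit 6 → queue [1, 2]
Visit 1 → queue [2]
Visit 2 → queue []

15, 12, 8, 4, 13, 7, 5, 3, 14, 9, 16, 11, 10, 6, 1, 2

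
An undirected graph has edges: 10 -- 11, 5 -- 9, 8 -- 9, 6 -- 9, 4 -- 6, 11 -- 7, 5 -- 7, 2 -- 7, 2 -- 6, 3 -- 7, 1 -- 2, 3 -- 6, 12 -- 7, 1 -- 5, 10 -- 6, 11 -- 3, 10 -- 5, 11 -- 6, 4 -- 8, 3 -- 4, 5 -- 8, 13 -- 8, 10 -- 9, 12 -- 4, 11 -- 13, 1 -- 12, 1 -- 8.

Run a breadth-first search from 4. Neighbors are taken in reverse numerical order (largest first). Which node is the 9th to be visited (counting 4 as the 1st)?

Visit 4; enqueue 12, 8, 6, 3 → queue [12, 8, 6, 3]
Visit 12; enqueue 7, 1 → queue [8, 6, 3, 7, 1]
Visit 8; enqueue 13, 9, 5 → queue [6, 3, 7, 1, 13, 9, 5]
Visit 6; enqueue 11, 10, 2 → queue [3, 7, 1, 13, 9, 5, 11, 10, 2]
Visit 3 → queue [7, 1, 13, 9, 5, 11, 10, 2]
Visit 7 → queue [1, 13, 9, 5, 11, 10, 2]
Visit 1 → queue [13, 9, 5, 11, 10, 2]
Visit 13 → queue [9, 5, 11, 10, 2]
Visit 9 → queue [5, 11, 10, 2]
Visit 5 → queue [11, 10, 2]
Visit 11 → queue [10, 2]
Visit 10 → queue [2]
Visit 2 → queue []

Visit order: 4, 12, 8, 6, 3, 7, 1, 13, 9, 5, 11, 10, 2

9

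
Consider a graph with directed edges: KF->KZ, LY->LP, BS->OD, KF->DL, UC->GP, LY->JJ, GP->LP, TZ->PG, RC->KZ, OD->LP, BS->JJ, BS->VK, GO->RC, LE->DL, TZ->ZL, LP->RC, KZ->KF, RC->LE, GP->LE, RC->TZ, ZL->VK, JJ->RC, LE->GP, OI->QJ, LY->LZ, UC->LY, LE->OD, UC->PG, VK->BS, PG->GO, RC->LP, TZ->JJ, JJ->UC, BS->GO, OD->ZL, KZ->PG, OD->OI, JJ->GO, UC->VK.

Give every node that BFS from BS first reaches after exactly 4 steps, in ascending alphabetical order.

DL, KF, LZ

Level 0: BS
Level 1: GO, JJ, OD, VK
Level 2: LP, OI, RC, UC, ZL
Level 3: GP, KZ, LE, LY, PG, QJ, TZ
Level 4: DL, KF, LZ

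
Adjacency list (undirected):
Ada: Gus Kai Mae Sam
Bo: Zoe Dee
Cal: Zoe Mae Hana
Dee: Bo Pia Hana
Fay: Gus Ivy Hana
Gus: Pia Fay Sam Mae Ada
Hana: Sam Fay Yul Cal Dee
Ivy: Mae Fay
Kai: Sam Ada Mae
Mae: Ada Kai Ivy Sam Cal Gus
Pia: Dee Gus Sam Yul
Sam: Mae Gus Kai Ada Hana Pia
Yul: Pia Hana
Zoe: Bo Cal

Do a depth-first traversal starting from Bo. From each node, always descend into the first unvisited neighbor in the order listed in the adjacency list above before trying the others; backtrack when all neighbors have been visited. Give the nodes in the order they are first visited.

Bo, Zoe, Cal, Mae, Ada, Gus, Pia, Dee, Hana, Sam, Kai, Fay, Ivy, Yul

Visit Bo
Bo → Zoe
Zoe → Cal
Cal → Mae
Mae → Ada
Ada → Gus
Gus → Pia
Pia → Dee
Dee → Hana
Hana → Sam
Sam → Kai
Hana → Fay
Fay → Ivy
Hana → Yul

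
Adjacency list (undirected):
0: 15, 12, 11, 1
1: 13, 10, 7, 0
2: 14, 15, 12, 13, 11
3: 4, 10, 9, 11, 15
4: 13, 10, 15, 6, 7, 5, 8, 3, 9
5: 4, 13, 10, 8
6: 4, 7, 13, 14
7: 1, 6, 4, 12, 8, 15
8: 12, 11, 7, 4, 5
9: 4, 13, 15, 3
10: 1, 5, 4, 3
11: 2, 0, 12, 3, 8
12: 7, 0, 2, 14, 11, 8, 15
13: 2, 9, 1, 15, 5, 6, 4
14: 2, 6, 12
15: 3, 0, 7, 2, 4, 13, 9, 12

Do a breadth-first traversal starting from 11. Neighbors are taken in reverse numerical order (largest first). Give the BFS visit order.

11, 12, 8, 3, 2, 0, 15, 14, 7, 5, 4, 10, 9, 13, 1, 6

Visit 11; enqueue 12, 8, 3, 2, 0 → queue [12, 8, 3, 2, 0]
Visit 12; enqueue 15, 14, 7 → queue [8, 3, 2, 0, 15, 14, 7]
Visit 8; enqueue 5, 4 → queue [3, 2, 0, 15, 14, 7, 5, 4]
Visit 3; enqueue 10, 9 → queue [2, 0, 15, 14, 7, 5, 4, 10, 9]
Visit 2; enqueue 13 → queue [0, 15, 14, 7, 5, 4, 10, 9, 13]
Visit 0; enqueue 1 → queue [15, 14, 7, 5, 4, 10, 9, 13, 1]
Visit 15 → queue [14, 7, 5, 4, 10, 9, 13, 1]
Visit 14; enqueue 6 → queue [7, 5, 4, 10, 9, 13, 1, 6]
Visit 7 → queue [5, 4, 10, 9, 13, 1, 6]
Visit 5 → queue [4, 10, 9, 13, 1, 6]
Visit 4 → queue [10, 9, 13, 1, 6]
Visit 10 → queue [9, 13, 1, 6]
Visit 9 → queue [13, 1, 6]
Visit 13 → queue [1, 6]
Visit 1 → queue [6]
Visit 6 → queue []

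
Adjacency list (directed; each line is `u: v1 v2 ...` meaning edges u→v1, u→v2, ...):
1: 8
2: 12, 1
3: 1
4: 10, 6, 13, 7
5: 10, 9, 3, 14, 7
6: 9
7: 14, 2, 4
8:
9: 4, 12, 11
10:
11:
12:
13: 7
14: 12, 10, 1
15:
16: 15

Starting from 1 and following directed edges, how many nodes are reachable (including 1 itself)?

2

BFS from 1 visits: 1, 8
Reachable nodes: 2 of 16 total.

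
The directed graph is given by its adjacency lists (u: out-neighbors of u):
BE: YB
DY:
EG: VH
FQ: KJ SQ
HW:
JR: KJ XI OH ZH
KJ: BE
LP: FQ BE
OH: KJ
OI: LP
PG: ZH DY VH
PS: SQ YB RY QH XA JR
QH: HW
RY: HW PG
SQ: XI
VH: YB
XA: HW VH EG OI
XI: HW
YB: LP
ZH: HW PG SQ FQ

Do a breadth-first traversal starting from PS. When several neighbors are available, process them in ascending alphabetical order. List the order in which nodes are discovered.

PS JR QH RY SQ XA YB KJ OH XI ZH HW PG EG OI VH LP BE FQ DY

Visit PS; enqueue JR, QH, RY, SQ, XA, YB → queue [JR, QH, RY, SQ, XA, YB]
Visit JR; enqueue KJ, OH, XI, ZH → queue [QH, RY, SQ, XA, YB, KJ, OH, XI, ZH]
Visit QH; enqueue HW → queue [RY, SQ, XA, YB, KJ, OH, XI, ZH, HW]
Visit RY; enqueue PG → queue [SQ, XA, YB, KJ, OH, XI, ZH, HW, PG]
Visit SQ → queue [XA, YB, KJ, OH, XI, ZH, HW, PG]
Visit XA; enqueue EG, OI, VH → queue [YB, KJ, OH, XI, ZH, HW, PG, EG, OI, VH]
Visit YB; enqueue LP → queue [KJ, OH, XI, ZH, HW, PG, EG, OI, VH, LP]
Visit KJ; enqueue BE → queue [OH, XI, ZH, HW, PG, EG, OI, VH, LP, BE]
Visit OH → queue [XI, ZH, HW, PG, EG, OI, VH, LP, BE]
Visit XI → queue [ZH, HW, PG, EG, OI, VH, LP, BE]
Visit ZH; enqueue FQ → queue [HW, PG, EG, OI, VH, LP, BE, FQ]
Visit HW → queue [PG, EG, OI, VH, LP, BE, FQ]
Visit PG; enqueue DY → queue [EG, OI, VH, LP, BE, FQ, DY]
Visit EG → queue [OI, VH, LP, BE, FQ, DY]
Visit OI → queue [VH, LP, BE, FQ, DY]
Visit VH → queue [LP, BE, FQ, DY]
Visit LP → queue [BE, FQ, DY]
Visit BE → queue [FQ, DY]
Visit FQ → queue [DY]
Visit DY → queue []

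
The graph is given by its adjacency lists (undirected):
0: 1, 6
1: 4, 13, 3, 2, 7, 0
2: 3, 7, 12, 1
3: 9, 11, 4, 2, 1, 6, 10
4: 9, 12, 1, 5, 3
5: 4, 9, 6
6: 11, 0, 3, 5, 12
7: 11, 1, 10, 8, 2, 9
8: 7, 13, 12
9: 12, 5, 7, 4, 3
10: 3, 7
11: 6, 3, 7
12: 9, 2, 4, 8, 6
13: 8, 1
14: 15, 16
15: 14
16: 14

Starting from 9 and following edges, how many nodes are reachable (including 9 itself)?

BFS from 9 visits: 9, 12, 5, 7, 4, 3, 2, 8, 6, 11, 1, 10, 13, 0
Reachable nodes: 14 of 17 total.

14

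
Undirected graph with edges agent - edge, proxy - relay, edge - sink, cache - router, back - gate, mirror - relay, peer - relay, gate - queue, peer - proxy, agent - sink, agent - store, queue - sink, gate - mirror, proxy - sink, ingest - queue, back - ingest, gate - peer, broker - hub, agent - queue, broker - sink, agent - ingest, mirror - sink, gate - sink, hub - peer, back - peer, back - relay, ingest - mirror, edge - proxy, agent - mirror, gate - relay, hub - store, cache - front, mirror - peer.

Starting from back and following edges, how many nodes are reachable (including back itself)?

14

BFS from back visits: back, gate, ingest, peer, relay, mirror, queue, sink, agent, hub, proxy, broker, edge, store
Reachable nodes: 14 of 17 total.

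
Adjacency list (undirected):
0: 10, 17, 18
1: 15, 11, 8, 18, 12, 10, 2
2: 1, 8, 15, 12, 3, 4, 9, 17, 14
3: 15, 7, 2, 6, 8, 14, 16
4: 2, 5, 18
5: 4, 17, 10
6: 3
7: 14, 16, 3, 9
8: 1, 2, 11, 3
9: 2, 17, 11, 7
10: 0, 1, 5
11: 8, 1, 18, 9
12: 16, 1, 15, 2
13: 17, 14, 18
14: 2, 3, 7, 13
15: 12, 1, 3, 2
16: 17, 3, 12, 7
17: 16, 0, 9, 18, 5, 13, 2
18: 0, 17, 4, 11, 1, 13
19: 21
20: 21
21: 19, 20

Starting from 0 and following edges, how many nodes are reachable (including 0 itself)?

BFS from 0 visits: 0, 10, 17, 18, 1, 5, 16, 9, 13, 2, 4, 11, 15, 8, 12, 3, 7, 14, 6
Reachable nodes: 19 of 22 total.

19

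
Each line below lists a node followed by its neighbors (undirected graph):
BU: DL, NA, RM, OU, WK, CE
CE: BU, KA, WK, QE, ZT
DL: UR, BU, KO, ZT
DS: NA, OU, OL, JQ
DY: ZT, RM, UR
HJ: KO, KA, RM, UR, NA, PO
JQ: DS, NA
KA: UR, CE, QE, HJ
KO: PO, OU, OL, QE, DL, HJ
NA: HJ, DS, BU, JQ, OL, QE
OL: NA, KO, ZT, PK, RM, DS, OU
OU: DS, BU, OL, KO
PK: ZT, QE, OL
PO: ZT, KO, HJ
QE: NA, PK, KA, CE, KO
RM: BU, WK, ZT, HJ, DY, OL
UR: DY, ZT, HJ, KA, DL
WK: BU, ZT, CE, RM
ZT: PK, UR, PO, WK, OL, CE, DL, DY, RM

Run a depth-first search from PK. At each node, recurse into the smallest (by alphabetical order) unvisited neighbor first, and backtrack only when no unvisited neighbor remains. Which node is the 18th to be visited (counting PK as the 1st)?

OU

Visit PK
PK → OL
OL → DS
DS → JQ
JQ → NA
NA → BU
BU → CE
CE → KA
KA → HJ
HJ → KO
KO → DL
DL → UR
UR → DY
DY → RM
RM → WK
WK → ZT
ZT → PO
KO → OU
KO → QE

Visit order: PK, OL, DS, JQ, NA, BU, CE, KA, HJ, KO, DL, UR, DY, RM, WK, ZT, PO, OU, QE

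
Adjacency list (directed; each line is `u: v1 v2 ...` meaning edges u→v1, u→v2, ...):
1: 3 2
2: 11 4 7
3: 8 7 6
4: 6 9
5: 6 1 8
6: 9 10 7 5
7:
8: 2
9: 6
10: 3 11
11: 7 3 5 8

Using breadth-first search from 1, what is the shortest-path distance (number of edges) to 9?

3

Level 0: 1
Level 1: 2, 3
Level 2: 4, 6, 7, 8, 11
Level 3: 5, 9, 10
9 first appears at level 3.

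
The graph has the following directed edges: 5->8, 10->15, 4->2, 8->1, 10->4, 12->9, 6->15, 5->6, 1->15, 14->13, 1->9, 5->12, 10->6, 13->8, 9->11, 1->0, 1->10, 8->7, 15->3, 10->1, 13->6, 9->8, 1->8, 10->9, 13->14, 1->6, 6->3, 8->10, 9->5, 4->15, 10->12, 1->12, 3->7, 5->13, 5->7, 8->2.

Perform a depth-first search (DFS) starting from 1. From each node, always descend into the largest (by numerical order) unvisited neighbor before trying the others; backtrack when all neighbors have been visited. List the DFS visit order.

Visit 1
1 → 15
15 → 3
3 → 7
1 → 12
12 → 9
9 → 11
9 → 8
8 → 10
10 → 6
10 → 4
4 → 2
9 → 5
5 → 13
13 → 14
1 → 0

1, 15, 3, 7, 12, 9, 11, 8, 10, 6, 4, 2, 5, 13, 14, 0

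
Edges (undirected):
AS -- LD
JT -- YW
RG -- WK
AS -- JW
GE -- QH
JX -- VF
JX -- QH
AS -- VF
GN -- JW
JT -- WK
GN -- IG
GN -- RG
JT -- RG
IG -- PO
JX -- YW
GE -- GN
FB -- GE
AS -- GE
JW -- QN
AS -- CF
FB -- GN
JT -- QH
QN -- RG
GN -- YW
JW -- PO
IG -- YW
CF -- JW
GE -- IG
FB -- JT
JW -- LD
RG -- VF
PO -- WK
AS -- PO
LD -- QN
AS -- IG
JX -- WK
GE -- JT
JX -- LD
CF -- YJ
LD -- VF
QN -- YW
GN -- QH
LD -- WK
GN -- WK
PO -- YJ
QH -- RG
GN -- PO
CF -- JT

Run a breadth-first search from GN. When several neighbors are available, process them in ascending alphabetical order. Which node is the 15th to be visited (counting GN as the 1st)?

Visit GN; enqueue FB, GE, IG, JW, PO, QH, RG, WK, YW → queue [FB, GE, IG, JW, PO, QH, RG, WK, YW]
Visit FB; enqueue JT → queue [GE, IG, JW, PO, QH, RG, WK, YW, JT]
Visit GE; enqueue AS → queue [IG, JW, PO, QH, RG, WK, YW, JT, AS]
Visit IG → queue [JW, PO, QH, RG, WK, YW, JT, AS]
Visit JW; enqueue CF, LD, QN → queue [PO, QH, RG, WK, YW, JT, AS, CF, LD, QN]
Visit PO; enqueue YJ → queue [QH, RG, WK, YW, JT, AS, CF, LD, QN, YJ]
Visit QH; enqueue JX → queue [RG, WK, YW, JT, AS, CF, LD, QN, YJ, JX]
Visit RG; enqueue VF → queue [WK, YW, JT, AS, CF, LD, QN, YJ, JX, VF]
Visit WK → queue [YW, JT, AS, CF, LD, QN, YJ, JX, VF]
Visit YW → queue [JT, AS, CF, LD, QN, YJ, JX, VF]
Visit JT → queue [AS, CF, LD, QN, YJ, JX, VF]
Visit AS → queue [CF, LD, QN, YJ, JX, VF]
Visit CF → queue [LD, QN, YJ, JX, VF]
Visit LD → queue [QN, YJ, JX, VF]
Visit QN → queue [YJ, JX, VF]
Visit YJ → queue [JX, VF]
Visit JX → queue [VF]
Visit VF → queue []

Visit order: GN, FB, GE, IG, JW, PO, QH, RG, WK, YW, JT, AS, CF, LD, QN, YJ, JX, VF

QN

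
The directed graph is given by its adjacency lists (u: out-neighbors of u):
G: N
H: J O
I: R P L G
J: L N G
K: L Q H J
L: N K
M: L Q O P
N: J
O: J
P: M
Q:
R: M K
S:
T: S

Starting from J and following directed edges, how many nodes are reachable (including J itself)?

BFS from J visits: J, L, N, G, K, Q, H, O
Reachable nodes: 8 of 14 total.

8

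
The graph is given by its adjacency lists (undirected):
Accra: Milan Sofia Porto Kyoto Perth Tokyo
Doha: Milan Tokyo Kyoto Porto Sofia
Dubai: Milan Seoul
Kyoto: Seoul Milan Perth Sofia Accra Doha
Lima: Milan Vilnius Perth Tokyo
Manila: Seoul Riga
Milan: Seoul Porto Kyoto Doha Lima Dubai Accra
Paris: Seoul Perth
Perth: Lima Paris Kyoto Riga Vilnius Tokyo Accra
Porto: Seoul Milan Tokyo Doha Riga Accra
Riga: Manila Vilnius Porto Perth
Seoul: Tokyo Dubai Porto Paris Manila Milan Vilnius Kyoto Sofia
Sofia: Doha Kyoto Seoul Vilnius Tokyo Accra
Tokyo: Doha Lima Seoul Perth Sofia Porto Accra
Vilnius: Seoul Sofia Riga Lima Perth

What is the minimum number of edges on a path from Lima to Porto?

2

Level 0: Lima
Level 1: Milan, Perth, Tokyo, Vilnius
Level 2: Accra, Doha, Dubai, Kyoto, Paris, Porto, Riga, Seoul, Sofia
Level 3: Manila
Porto first appears at level 2.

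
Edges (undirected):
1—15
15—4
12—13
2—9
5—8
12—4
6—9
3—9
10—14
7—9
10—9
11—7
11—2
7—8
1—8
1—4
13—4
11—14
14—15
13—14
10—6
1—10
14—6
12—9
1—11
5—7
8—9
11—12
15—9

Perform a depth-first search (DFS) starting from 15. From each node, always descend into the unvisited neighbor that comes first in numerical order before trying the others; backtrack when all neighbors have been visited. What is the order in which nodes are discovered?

Visit 15
15 → 1
1 → 4
4 → 12
12 → 9
9 → 2
2 → 11
11 → 7
7 → 5
5 → 8
11 → 14
14 → 6
6 → 10
14 → 13
9 → 3

15 -> 1 -> 4 -> 12 -> 9 -> 2 -> 11 -> 7 -> 5 -> 8 -> 14 -> 6 -> 10 -> 13 -> 3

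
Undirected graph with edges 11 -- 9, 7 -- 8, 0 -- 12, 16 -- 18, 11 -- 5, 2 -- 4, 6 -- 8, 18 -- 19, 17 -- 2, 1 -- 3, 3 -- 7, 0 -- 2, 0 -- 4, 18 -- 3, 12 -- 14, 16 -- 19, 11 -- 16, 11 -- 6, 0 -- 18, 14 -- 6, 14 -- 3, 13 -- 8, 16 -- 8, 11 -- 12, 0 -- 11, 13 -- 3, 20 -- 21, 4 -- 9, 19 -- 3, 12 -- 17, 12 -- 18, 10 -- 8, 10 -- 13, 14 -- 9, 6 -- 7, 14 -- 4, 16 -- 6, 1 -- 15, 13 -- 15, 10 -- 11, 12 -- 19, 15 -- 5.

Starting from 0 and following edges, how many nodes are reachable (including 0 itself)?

BFS from 0 visits: 0, 2, 4, 11, 12, 18, 17, 9, 14, 5, 6, 10, 16, 19, 3, 15, 7, 8, 13, 1
Reachable nodes: 20 of 22 total.

20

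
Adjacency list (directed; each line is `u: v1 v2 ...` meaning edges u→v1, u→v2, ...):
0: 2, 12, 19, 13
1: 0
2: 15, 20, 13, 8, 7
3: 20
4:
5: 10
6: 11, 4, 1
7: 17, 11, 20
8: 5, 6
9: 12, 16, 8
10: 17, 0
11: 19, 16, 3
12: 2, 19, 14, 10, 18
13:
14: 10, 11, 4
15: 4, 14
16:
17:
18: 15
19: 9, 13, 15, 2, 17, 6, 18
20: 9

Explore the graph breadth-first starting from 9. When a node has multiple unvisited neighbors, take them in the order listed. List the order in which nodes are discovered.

9 → 12 → 16 → 8 → 2 → 19 → 14 → 10 → 18 → 5 → 6 → 15 → 20 → 13 → 7 → 17 → 11 → 4 → 0 → 1 → 3

Visit 9; enqueue 12, 16, 8 → queue [12, 16, 8]
Visit 12; enqueue 2, 19, 14, 10, 18 → queue [16, 8, 2, 19, 14, 10, 18]
Visit 16 → queue [8, 2, 19, 14, 10, 18]
Visit 8; enqueue 5, 6 → queue [2, 19, 14, 10, 18, 5, 6]
Visit 2; enqueue 15, 20, 13, 7 → queue [19, 14, 10, 18, 5, 6, 15, 20, 13, 7]
Visit 19; enqueue 17 → queue [14, 10, 18, 5, 6, 15, 20, 13, 7, 17]
Visit 14; enqueue 11, 4 → queue [10, 18, 5, 6, 15, 20, 13, 7, 17, 11, 4]
Visit 10; enqueue 0 → queue [18, 5, 6, 15, 20, 13, 7, 17, 11, 4, 0]
Visit 18 → queue [5, 6, 15, 20, 13, 7, 17, 11, 4, 0]
Visit 5 → queue [6, 15, 20, 13, 7, 17, 11, 4, 0]
Visit 6; enqueue 1 → queue [15, 20, 13, 7, 17, 11, 4, 0, 1]
Visit 15 → queue [20, 13, 7, 17, 11, 4, 0, 1]
Visit 20 → queue [13, 7, 17, 11, 4, 0, 1]
Visit 13 → queue [7, 17, 11, 4, 0, 1]
Visit 7 → queue [17, 11, 4, 0, 1]
Visit 17 → queue [11, 4, 0, 1]
Visit 11; enqueue 3 → queue [4, 0, 1, 3]
Visit 4 → queue [0, 1, 3]
Visit 0 → queue [1, 3]
Visit 1 → queue [3]
Visit 3 → queue []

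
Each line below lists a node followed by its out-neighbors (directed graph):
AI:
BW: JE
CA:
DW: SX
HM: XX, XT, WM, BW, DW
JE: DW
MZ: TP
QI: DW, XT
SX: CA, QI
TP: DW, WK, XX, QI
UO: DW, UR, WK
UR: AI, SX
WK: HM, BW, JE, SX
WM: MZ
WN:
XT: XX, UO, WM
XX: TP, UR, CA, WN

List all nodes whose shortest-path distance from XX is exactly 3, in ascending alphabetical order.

Level 0: XX
Level 1: CA, TP, UR, WN
Level 2: AI, DW, QI, SX, WK
Level 3: BW, HM, JE, XT
Level 4: UO, WM
Level 5: MZ

BW, HM, JE, XT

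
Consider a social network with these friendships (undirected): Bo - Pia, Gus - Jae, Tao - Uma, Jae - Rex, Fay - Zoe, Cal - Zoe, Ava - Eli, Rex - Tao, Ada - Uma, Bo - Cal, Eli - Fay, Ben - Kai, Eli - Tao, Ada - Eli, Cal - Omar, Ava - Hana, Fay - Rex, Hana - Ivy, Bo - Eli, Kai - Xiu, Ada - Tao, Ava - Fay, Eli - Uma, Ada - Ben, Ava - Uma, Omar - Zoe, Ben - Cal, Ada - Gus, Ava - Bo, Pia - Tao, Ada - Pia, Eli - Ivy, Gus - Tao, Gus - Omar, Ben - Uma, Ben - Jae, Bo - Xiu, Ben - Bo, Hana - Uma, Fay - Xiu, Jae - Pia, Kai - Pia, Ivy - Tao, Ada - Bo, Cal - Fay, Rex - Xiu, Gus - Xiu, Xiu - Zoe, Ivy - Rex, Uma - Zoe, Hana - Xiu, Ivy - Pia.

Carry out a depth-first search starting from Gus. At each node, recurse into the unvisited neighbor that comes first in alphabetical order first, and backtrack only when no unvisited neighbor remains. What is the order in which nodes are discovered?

Visit Gus
Gus → Ada
Ada → Ben
Ben → Bo
Bo → Ava
Ava → Eli
Eli → Fay
Fay → Cal
Cal → Omar
Omar → Zoe
Zoe → Uma
Uma → Hana
Hana → Ivy
Ivy → Pia
Pia → Jae
Jae → Rex
Rex → Tao
Rex → Xiu
Xiu → Kai

Gus, Ada, Ben, Bo, Ava, Eli, Fay, Cal, Omar, Zoe, Uma, Hana, Ivy, Pia, Jae, Rex, Tao, Xiu, Kai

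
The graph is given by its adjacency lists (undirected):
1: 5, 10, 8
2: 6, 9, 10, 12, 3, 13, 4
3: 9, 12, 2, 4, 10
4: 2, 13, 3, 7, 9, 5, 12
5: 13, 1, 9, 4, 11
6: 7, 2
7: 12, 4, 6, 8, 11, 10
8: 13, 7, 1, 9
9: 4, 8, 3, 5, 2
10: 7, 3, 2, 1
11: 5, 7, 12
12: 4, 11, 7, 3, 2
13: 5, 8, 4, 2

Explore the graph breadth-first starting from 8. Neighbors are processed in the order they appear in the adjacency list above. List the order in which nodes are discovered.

8, 13, 7, 1, 9, 5, 4, 2, 12, 6, 11, 10, 3

Visit 8; enqueue 13, 7, 1, 9 → queue [13, 7, 1, 9]
Visit 13; enqueue 5, 4, 2 → queue [7, 1, 9, 5, 4, 2]
Visit 7; enqueue 12, 6, 11, 10 → queue [1, 9, 5, 4, 2, 12, 6, 11, 10]
Visit 1 → queue [9, 5, 4, 2, 12, 6, 11, 10]
Visit 9; enqueue 3 → queue [5, 4, 2, 12, 6, 11, 10, 3]
Visit 5 → queue [4, 2, 12, 6, 11, 10, 3]
Visit 4 → queue [2, 12, 6, 11, 10, 3]
Visit 2 → queue [12, 6, 11, 10, 3]
Visit 12 → queue [6, 11, 10, 3]
Visit 6 → queue [11, 10, 3]
Visit 11 → queue [10, 3]
Visit 10 → queue [3]
Visit 3 → queue []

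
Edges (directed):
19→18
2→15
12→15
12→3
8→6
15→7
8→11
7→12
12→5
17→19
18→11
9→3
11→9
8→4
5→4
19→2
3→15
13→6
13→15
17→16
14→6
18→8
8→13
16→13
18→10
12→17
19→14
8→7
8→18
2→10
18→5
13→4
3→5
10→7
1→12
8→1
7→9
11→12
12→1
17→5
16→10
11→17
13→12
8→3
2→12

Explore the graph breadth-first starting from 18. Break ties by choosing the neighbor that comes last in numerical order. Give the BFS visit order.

18, 11, 10, 8, 5, 17, 12, 9, 7, 13, 6, 4, 3, 1, 19, 16, 15, 14, 2

Visit 18; enqueue 11, 10, 8, 5 → queue [11, 10, 8, 5]
Visit 11; enqueue 17, 12, 9 → queue [10, 8, 5, 17, 12, 9]
Visit 10; enqueue 7 → queue [8, 5, 17, 12, 9, 7]
Visit 8; enqueue 13, 6, 4, 3, 1 → queue [5, 17, 12, 9, 7, 13, 6, 4, 3, 1]
Visit 5 → queue [17, 12, 9, 7, 13, 6, 4, 3, 1]
Visit 17; enqueue 19, 16 → queue [12, 9, 7, 13, 6, 4, 3, 1, 19, 16]
Visit 12; enqueue 15 → queue [9, 7, 13, 6, 4, 3, 1, 19, 16, 15]
Visit 9 → queue [7, 13, 6, 4, 3, 1, 19, 16, 15]
Visit 7 → queue [13, 6, 4, 3, 1, 19, 16, 15]
Visit 13 → queue [6, 4, 3, 1, 19, 16, 15]
Visit 6 → queue [4, 3, 1, 19, 16, 15]
Visit 4 → queue [3, 1, 19, 16, 15]
Visit 3 → queue [1, 19, 16, 15]
Visit 1 → queue [19, 16, 15]
Visit 19; enqueue 14, 2 → queue [16, 15, 14, 2]
Visit 16 → queue [15, 14, 2]
Visit 15 → queue [14, 2]
Visit 14 → queue [2]
Visit 2 → queue []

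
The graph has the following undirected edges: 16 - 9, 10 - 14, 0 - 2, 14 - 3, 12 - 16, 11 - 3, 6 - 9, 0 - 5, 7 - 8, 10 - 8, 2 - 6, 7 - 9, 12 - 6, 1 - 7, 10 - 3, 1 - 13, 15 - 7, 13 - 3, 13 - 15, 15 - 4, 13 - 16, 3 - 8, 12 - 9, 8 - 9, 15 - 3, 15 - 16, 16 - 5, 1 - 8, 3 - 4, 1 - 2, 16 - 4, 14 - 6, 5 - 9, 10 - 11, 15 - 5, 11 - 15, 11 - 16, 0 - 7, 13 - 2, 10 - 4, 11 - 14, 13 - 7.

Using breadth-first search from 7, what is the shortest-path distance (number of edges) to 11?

2

Level 0: 7
Level 1: 0, 1, 8, 9, 13, 15
Level 2: 2, 3, 4, 5, 6, 10, 11, 12, 16
Level 3: 14
11 first appears at level 2.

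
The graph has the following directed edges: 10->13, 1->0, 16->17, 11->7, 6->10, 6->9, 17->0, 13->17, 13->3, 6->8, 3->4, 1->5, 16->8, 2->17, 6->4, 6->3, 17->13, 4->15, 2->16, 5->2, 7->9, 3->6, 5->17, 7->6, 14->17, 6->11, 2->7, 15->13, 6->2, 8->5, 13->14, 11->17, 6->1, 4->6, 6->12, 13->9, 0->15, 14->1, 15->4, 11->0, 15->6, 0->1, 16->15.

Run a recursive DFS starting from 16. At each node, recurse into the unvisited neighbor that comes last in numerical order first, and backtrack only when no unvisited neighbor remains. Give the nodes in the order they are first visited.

16 17 13 14 1 5 2 7 9 6 12 11 0 15 4 10 8 3

Visit 16
16 → 17
17 → 13
13 → 14
14 → 1
1 → 5
5 → 2
2 → 7
7 → 9
7 → 6
6 → 12
6 → 11
11 → 0
0 → 15
15 → 4
6 → 10
6 → 8
6 → 3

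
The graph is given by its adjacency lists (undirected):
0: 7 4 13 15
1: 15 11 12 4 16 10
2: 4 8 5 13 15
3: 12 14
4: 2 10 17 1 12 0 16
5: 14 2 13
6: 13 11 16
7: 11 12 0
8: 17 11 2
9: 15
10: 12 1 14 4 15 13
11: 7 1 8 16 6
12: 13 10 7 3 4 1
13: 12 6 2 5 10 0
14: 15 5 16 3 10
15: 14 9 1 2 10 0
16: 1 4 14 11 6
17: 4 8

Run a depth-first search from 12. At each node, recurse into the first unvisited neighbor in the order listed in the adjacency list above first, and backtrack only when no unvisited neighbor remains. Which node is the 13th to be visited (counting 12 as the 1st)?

Visit 12
12 → 13
13 → 6
6 → 11
11 → 7
7 → 0
0 → 4
4 → 2
2 → 8
8 → 17
2 → 5
5 → 14
14 → 15
15 → 9
15 → 1
1 → 16
1 → 10
14 → 3

Visit order: 12, 13, 6, 11, 7, 0, 4, 2, 8, 17, 5, 14, 15, 9, 1, 16, 10, 3

15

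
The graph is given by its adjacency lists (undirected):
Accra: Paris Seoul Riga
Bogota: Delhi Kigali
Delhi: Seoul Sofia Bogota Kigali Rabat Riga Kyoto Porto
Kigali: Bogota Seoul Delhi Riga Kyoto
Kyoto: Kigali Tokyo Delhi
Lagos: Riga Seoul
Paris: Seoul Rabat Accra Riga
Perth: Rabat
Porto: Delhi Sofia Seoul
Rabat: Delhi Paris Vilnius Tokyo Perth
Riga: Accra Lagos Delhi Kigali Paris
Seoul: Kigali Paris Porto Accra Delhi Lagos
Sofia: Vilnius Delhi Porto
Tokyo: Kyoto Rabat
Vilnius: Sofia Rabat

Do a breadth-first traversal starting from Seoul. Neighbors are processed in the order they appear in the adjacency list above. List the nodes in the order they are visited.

Seoul Kigali Paris Porto Accra Delhi Lagos Bogota Riga Kyoto Rabat Sofia Tokyo Vilnius Perth

Visit Seoul; enqueue Kigali, Paris, Porto, Accra, Delhi, Lagos → queue [Kigali, Paris, Porto, Accra, Delhi, Lagos]
Visit Kigali; enqueue Bogota, Riga, Kyoto → queue [Paris, Porto, Accra, Delhi, Lagos, Bogota, Riga, Kyoto]
Visit Paris; enqueue Rabat → queue [Porto, Accra, Delhi, Lagos, Bogota, Riga, Kyoto, Rabat]
Visit Porto; enqueue Sofia → queue [Accra, Delhi, Lagos, Bogota, Riga, Kyoto, Rabat, Sofia]
Visit Accra → queue [Delhi, Lagos, Bogota, Riga, Kyoto, Rabat, Sofia]
Visit Delhi → queue [Lagos, Bogota, Riga, Kyoto, Rabat, Sofia]
Visit Lagos → queue [Bogota, Riga, Kyoto, Rabat, Sofia]
Visit Bogota → queue [Riga, Kyoto, Rabat, Sofia]
Visit Riga → queue [Kyoto, Rabat, Sofia]
Visit Kyoto; enqueue Tokyo → queue [Rabat, Sofia, Tokyo]
Visit Rabat; enqueue Vilnius, Perth → queue [Sofia, Tokyo, Vilnius, Perth]
Visit Sofia → queue [Tokyo, Vilnius, Perth]
Visit Tokyo → queue [Vilnius, Perth]
Visit Vilnius → queue [Perth]
Visit Perth → queue []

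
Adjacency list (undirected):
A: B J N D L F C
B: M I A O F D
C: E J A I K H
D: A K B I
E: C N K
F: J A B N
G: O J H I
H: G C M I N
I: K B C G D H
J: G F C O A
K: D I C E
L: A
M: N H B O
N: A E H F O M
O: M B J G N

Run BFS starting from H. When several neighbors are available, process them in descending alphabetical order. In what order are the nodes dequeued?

H N M I G C O F E A B K D J L

Visit H; enqueue N, M, I, G, C → queue [N, M, I, G, C]
Visit N; enqueue O, F, E, A → queue [M, I, G, C, O, F, E, A]
Visit M; enqueue B → queue [I, G, C, O, F, E, A, B]
Visit I; enqueue K, D → queue [G, C, O, F, E, A, B, K, D]
Visit G; enqueue J → queue [C, O, F, E, A, B, K, D, J]
Visit C → queue [O, F, E, A, B, K, D, J]
Visit O → queue [F, E, A, B, K, D, J]
Visit F → queue [E, A, B, K, D, J]
Visit E → queue [A, B, K, D, J]
Visit A; enqueue L → queue [B, K, D, J, L]
Visit B → queue [K, D, J, L]
Visit K → queue [D, J, L]
Visit D → queue [J, L]
Visit J → queue [L]
Visit L → queue []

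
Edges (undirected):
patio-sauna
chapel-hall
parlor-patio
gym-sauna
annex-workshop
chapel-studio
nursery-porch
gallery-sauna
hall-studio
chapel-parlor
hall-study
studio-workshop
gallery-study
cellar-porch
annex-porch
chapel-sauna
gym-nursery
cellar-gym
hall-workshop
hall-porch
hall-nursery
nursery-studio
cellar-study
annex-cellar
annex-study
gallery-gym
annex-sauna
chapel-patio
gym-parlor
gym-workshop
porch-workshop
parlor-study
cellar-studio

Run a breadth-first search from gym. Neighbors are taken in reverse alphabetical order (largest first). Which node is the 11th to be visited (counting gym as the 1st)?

annex

Visit gym; enqueue workshop, sauna, parlor, nursery, gallery, cellar → queue [workshop, sauna, parlor, nursery, gallery, cellar]
Visit workshop; enqueue studio, porch, hall, annex → queue [sauna, parlor, nursery, gallery, cellar, studio, porch, hall, annex]
Visit sauna; enqueue patio, chapel → queue [parlor, nursery, gallery, cellar, studio, porch, hall, annex, patio, chapel]
Visit parlor; enqueue study → queue [nursery, gallery, cellar, studio, porch, hall, annex, patio, chapel, study]
Visit nursery → queue [gallery, cellar, studio, porch, hall, annex, patio, chapel, study]
Visit gallery → queue [cellar, studio, porch, hall, annex, patio, chapel, study]
Visit cellar → queue [studio, porch, hall, annex, patio, chapel, study]
Visit studio → queue [porch, hall, annex, patio, chapel, study]
Visit porch → queue [hall, annex, patio, chapel, study]
Visit hall → queue [annex, patio, chapel, study]
Visit annex → queue [patio, chapel, study]
Visit patio → queue [chapel, study]
Visit chapel → queue [study]
Visit study → queue []

Visit order: gym, workshop, sauna, parlor, nursery, gallery, cellar, studio, porch, hall, annex, patio, chapel, study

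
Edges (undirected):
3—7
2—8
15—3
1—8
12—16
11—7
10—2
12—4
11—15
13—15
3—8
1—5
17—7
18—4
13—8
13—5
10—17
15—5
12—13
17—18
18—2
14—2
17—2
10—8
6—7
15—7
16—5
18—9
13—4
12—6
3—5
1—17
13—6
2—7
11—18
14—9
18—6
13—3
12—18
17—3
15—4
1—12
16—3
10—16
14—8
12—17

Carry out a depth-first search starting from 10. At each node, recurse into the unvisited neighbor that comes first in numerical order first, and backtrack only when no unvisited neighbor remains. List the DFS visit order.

Visit 10
10 → 2
2 → 7
7 → 3
3 → 5
5 → 1
1 → 8
8 → 13
13 → 4
4 → 12
12 → 6
6 → 18
18 → 9
9 → 14
18 → 11
11 → 15
18 → 17
12 → 16

10, 2, 7, 3, 5, 1, 8, 13, 4, 12, 6, 18, 9, 14, 11, 15, 17, 16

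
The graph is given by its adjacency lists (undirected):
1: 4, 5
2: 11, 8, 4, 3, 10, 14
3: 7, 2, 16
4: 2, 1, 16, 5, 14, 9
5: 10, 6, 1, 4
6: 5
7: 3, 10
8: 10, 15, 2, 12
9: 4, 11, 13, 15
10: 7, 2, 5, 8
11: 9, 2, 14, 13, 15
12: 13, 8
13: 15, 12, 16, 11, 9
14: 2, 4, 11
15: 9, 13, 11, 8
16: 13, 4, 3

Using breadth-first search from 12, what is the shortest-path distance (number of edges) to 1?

Level 0: 12
Level 1: 8, 13
Level 2: 2, 9, 10, 11, 15, 16
Level 3: 3, 4, 5, 7, 14
Level 4: 1, 6
1 first appears at level 4.

4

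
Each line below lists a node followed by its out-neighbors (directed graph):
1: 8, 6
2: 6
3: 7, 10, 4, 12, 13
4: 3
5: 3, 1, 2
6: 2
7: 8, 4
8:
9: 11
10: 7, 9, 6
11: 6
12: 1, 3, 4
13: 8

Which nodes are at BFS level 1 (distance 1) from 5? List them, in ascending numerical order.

1, 2, 3

Level 0: 5
Level 1: 1, 2, 3
Level 2: 4, 6, 7, 8, 10, 12, 13
Level 3: 9
Level 4: 11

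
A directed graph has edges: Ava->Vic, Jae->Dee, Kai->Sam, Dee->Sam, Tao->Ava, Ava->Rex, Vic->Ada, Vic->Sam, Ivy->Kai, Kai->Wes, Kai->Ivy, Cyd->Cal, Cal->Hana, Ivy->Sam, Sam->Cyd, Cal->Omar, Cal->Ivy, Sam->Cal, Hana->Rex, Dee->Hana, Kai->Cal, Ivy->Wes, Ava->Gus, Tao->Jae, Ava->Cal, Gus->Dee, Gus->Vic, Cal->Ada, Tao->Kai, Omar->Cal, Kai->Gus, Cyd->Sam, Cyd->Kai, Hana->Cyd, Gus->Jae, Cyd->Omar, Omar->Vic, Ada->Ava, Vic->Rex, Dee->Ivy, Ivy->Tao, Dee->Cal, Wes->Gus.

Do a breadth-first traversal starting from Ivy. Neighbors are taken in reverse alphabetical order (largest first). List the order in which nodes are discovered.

Visit Ivy; enqueue Wes, Tao, Sam, Kai → queue [Wes, Tao, Sam, Kai]
Visit Wes; enqueue Gus → queue [Tao, Sam, Kai, Gus]
Visit Tao; enqueue Jae, Ava → queue [Sam, Kai, Gus, Jae, Ava]
Visit Sam; enqueue Cyd, Cal → queue [Kai, Gus, Jae, Ava, Cyd, Cal]
Visit Kai → queue [Gus, Jae, Ava, Cyd, Cal]
Visit Gus; enqueue Vic, Dee → queue [Jae, Ava, Cyd, Cal, Vic, Dee]
Visit Jae → queue [Ava, Cyd, Cal, Vic, Dee]
Visit Ava; enqueue Rex → queue [Cyd, Cal, Vic, Dee, Rex]
Visit Cyd; enqueue Omar → queue [Cal, Vic, Dee, Rex, Omar]
Visit Cal; enqueue Hana, Ada → queue [Vic, Dee, Rex, Omar, Hana, Ada]
Visit Vic → queue [Dee, Rex, Omar, Hana, Ada]
Visit Dee → queue [Rex, Omar, Hana, Ada]
Visit Rex → queue [Omar, Hana, Ada]
Visit Omar → queue [Hana, Ada]
Visit Hana → queue [Ada]
Visit Ada → queue []

Ivy → Wes → Tao → Sam → Kai → Gus → Jae → Ava → Cyd → Cal → Vic → Dee → Rex → Omar → Hana → Ada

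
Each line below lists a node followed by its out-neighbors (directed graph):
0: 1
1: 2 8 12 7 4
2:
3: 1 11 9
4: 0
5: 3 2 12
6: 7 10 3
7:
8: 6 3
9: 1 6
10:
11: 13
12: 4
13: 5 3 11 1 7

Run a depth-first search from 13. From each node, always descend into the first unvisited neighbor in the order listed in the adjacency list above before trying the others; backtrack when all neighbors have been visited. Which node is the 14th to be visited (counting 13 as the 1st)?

Visit 13
13 → 5
5 → 3
3 → 1
1 → 2
1 → 8
8 → 6
6 → 7
6 → 10
1 → 12
12 → 4
4 → 0
3 → 11
3 → 9

Visit order: 13, 5, 3, 1, 2, 8, 6, 7, 10, 12, 4, 0, 11, 9

9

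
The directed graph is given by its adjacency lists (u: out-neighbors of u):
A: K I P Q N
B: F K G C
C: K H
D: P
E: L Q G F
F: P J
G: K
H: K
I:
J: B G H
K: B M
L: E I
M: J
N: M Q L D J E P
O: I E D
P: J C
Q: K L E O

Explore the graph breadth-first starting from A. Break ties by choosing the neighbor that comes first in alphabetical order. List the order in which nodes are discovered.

Visit A; enqueue I, K, N, P, Q → queue [I, K, N, P, Q]
Visit I → queue [K, N, P, Q]
Visit K; enqueue B, M → queue [N, P, Q, B, M]
Visit N; enqueue D, E, J, L → queue [P, Q, B, M, D, E, J, L]
Visit P; enqueue C → queue [Q, B, M, D, E, J, L, C]
Visit Q; enqueue O → queue [B, M, D, E, J, L, C, O]
Visit B; enqueue F, G → queue [M, D, E, J, L, C, O, F, G]
Visit M → queue [D, E, J, L, C, O, F, G]
Visit D → queue [E, J, L, C, O, F, G]
Visit E → queue [J, L, C, O, F, G]
Visit J; enqueue H → queue [L, C, O, F, G, H]
Visit L → queue [C, O, F, G, H]
Visit C → queue [O, F, G, H]
Visit O → queue [F, G, H]
Visit F → queue [G, H]
Visit G → queue [H]
Visit H → queue []

A I K N P Q B M D E J L C O F G H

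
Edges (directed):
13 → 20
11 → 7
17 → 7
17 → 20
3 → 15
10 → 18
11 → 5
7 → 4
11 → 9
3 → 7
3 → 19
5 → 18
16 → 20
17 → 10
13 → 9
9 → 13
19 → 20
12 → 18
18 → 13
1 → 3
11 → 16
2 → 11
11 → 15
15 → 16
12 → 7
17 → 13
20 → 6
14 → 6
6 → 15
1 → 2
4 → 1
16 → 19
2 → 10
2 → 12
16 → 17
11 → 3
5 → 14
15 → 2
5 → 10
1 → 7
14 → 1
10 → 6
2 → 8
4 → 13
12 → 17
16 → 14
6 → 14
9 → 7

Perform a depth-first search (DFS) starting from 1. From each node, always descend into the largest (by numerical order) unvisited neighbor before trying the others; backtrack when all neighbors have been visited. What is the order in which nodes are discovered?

1 7 4 13 20 6 15 16 19 17 10 18 14 2 12 11 9 5 3 8

Visit 1
1 → 7
7 → 4
4 → 13
13 → 20
20 → 6
6 → 15
15 → 16
16 → 19
16 → 17
17 → 10
10 → 18
16 → 14
15 → 2
2 → 12
2 → 11
11 → 9
11 → 5
11 → 3
2 → 8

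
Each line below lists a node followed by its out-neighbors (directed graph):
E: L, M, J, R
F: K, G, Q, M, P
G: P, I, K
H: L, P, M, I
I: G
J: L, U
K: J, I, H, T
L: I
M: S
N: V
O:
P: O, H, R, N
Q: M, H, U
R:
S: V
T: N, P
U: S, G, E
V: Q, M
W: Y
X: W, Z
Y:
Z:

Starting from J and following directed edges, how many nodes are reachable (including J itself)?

17

BFS from J visits: J, U, L, S, G, E, I, V, P, K, R, M, Q, O, N, H, T
Reachable nodes: 17 of 22 total.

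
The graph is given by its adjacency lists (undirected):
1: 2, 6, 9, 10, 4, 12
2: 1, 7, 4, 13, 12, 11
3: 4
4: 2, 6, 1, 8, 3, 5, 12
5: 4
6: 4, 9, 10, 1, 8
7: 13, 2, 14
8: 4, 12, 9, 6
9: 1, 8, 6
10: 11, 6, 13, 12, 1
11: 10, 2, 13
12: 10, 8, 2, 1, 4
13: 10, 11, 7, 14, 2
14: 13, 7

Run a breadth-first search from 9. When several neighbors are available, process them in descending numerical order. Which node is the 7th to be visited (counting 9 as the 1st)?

Visit 9; enqueue 8, 6, 1 → queue [8, 6, 1]
Visit 8; enqueue 12, 4 → queue [6, 1, 12, 4]
Visit 6; enqueue 10 → queue [1, 12, 4, 10]
Visit 1; enqueue 2 → queue [12, 4, 10, 2]
Visit 12 → queue [4, 10, 2]
Visit 4; enqueue 5, 3 → queue [10, 2, 5, 3]
Visit 10; enqueue 13, 11 → queue [2, 5, 3, 13, 11]
Visit 2; enqueue 7 → queue [5, 3, 13, 11, 7]
Visit 5 → queue [3, 13, 11, 7]
Visit 3 → queue [13, 11, 7]
Visit 13; enqueue 14 → queue [11, 7, 14]
Visit 11 → queue [7, 14]
Visit 7 → queue [14]
Visit 14 → queue []

Visit order: 9, 8, 6, 1, 12, 4, 10, 2, 5, 3, 13, 11, 7, 14

10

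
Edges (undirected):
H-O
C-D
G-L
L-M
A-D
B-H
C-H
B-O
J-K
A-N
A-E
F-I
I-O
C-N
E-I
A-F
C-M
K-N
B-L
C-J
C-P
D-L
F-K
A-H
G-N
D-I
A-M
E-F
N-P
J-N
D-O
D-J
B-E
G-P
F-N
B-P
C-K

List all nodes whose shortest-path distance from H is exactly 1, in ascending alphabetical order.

Level 0: H
Level 1: A, B, C, O
Level 2: D, E, F, I, J, K, L, M, N, P
Level 3: G

A, B, C, O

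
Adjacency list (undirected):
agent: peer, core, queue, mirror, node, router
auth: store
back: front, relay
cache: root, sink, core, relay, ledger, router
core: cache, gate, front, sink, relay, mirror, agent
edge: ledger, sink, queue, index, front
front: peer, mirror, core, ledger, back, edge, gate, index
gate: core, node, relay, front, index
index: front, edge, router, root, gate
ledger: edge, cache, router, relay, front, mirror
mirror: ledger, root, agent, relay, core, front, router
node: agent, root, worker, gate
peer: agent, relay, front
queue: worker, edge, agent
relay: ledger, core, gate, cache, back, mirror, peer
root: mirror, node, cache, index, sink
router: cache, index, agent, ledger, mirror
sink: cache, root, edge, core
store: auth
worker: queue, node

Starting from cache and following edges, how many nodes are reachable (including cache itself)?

18

BFS from cache visits: cache, core, ledger, relay, root, router, sink, agent, front, gate, mirror, edge, back, peer, index, node, queue, worker
Reachable nodes: 18 of 20 total.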